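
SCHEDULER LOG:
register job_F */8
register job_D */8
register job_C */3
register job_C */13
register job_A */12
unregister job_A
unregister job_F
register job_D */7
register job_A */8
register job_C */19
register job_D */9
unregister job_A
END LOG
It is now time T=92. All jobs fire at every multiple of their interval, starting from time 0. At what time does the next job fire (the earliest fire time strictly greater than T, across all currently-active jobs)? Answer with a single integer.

Op 1: register job_F */8 -> active={job_F:*/8}
Op 2: register job_D */8 -> active={job_D:*/8, job_F:*/8}
Op 3: register job_C */3 -> active={job_C:*/3, job_D:*/8, job_F:*/8}
Op 4: register job_C */13 -> active={job_C:*/13, job_D:*/8, job_F:*/8}
Op 5: register job_A */12 -> active={job_A:*/12, job_C:*/13, job_D:*/8, job_F:*/8}
Op 6: unregister job_A -> active={job_C:*/13, job_D:*/8, job_F:*/8}
Op 7: unregister job_F -> active={job_C:*/13, job_D:*/8}
Op 8: register job_D */7 -> active={job_C:*/13, job_D:*/7}
Op 9: register job_A */8 -> active={job_A:*/8, job_C:*/13, job_D:*/7}
Op 10: register job_C */19 -> active={job_A:*/8, job_C:*/19, job_D:*/7}
Op 11: register job_D */9 -> active={job_A:*/8, job_C:*/19, job_D:*/9}
Op 12: unregister job_A -> active={job_C:*/19, job_D:*/9}
  job_C: interval 19, next fire after T=92 is 95
  job_D: interval 9, next fire after T=92 is 99
Earliest fire time = 95 (job job_C)

Answer: 95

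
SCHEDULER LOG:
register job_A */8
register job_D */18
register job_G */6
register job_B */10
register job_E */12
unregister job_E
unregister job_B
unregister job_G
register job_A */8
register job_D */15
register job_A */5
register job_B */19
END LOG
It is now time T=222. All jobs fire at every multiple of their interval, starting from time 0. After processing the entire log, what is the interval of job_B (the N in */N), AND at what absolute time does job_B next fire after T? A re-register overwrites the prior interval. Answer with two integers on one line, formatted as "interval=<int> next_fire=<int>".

Answer: interval=19 next_fire=228

Derivation:
Op 1: register job_A */8 -> active={job_A:*/8}
Op 2: register job_D */18 -> active={job_A:*/8, job_D:*/18}
Op 3: register job_G */6 -> active={job_A:*/8, job_D:*/18, job_G:*/6}
Op 4: register job_B */10 -> active={job_A:*/8, job_B:*/10, job_D:*/18, job_G:*/6}
Op 5: register job_E */12 -> active={job_A:*/8, job_B:*/10, job_D:*/18, job_E:*/12, job_G:*/6}
Op 6: unregister job_E -> active={job_A:*/8, job_B:*/10, job_D:*/18, job_G:*/6}
Op 7: unregister job_B -> active={job_A:*/8, job_D:*/18, job_G:*/6}
Op 8: unregister job_G -> active={job_A:*/8, job_D:*/18}
Op 9: register job_A */8 -> active={job_A:*/8, job_D:*/18}
Op 10: register job_D */15 -> active={job_A:*/8, job_D:*/15}
Op 11: register job_A */5 -> active={job_A:*/5, job_D:*/15}
Op 12: register job_B */19 -> active={job_A:*/5, job_B:*/19, job_D:*/15}
Final interval of job_B = 19
Next fire of job_B after T=222: (222//19+1)*19 = 228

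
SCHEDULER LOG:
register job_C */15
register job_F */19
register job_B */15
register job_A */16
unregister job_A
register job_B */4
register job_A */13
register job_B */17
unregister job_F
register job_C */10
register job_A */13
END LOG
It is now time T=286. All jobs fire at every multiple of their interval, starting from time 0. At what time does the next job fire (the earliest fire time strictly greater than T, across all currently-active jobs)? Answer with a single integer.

Op 1: register job_C */15 -> active={job_C:*/15}
Op 2: register job_F */19 -> active={job_C:*/15, job_F:*/19}
Op 3: register job_B */15 -> active={job_B:*/15, job_C:*/15, job_F:*/19}
Op 4: register job_A */16 -> active={job_A:*/16, job_B:*/15, job_C:*/15, job_F:*/19}
Op 5: unregister job_A -> active={job_B:*/15, job_C:*/15, job_F:*/19}
Op 6: register job_B */4 -> active={job_B:*/4, job_C:*/15, job_F:*/19}
Op 7: register job_A */13 -> active={job_A:*/13, job_B:*/4, job_C:*/15, job_F:*/19}
Op 8: register job_B */17 -> active={job_A:*/13, job_B:*/17, job_C:*/15, job_F:*/19}
Op 9: unregister job_F -> active={job_A:*/13, job_B:*/17, job_C:*/15}
Op 10: register job_C */10 -> active={job_A:*/13, job_B:*/17, job_C:*/10}
Op 11: register job_A */13 -> active={job_A:*/13, job_B:*/17, job_C:*/10}
  job_A: interval 13, next fire after T=286 is 299
  job_B: interval 17, next fire after T=286 is 289
  job_C: interval 10, next fire after T=286 is 290
Earliest fire time = 289 (job job_B)

Answer: 289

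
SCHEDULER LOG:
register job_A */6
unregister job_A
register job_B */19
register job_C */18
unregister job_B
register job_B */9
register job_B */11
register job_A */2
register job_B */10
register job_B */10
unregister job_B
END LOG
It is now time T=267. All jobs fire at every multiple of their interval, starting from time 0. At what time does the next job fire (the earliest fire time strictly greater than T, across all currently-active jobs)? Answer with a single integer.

Op 1: register job_A */6 -> active={job_A:*/6}
Op 2: unregister job_A -> active={}
Op 3: register job_B */19 -> active={job_B:*/19}
Op 4: register job_C */18 -> active={job_B:*/19, job_C:*/18}
Op 5: unregister job_B -> active={job_C:*/18}
Op 6: register job_B */9 -> active={job_B:*/9, job_C:*/18}
Op 7: register job_B */11 -> active={job_B:*/11, job_C:*/18}
Op 8: register job_A */2 -> active={job_A:*/2, job_B:*/11, job_C:*/18}
Op 9: register job_B */10 -> active={job_A:*/2, job_B:*/10, job_C:*/18}
Op 10: register job_B */10 -> active={job_A:*/2, job_B:*/10, job_C:*/18}
Op 11: unregister job_B -> active={job_A:*/2, job_C:*/18}
  job_A: interval 2, next fire after T=267 is 268
  job_C: interval 18, next fire after T=267 is 270
Earliest fire time = 268 (job job_A)

Answer: 268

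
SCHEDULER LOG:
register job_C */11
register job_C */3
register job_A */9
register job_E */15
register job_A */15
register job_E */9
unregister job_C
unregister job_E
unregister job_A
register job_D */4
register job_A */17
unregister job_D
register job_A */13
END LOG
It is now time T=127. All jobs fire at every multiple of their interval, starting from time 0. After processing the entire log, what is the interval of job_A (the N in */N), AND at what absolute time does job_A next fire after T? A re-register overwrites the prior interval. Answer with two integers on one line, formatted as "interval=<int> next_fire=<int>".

Answer: interval=13 next_fire=130

Derivation:
Op 1: register job_C */11 -> active={job_C:*/11}
Op 2: register job_C */3 -> active={job_C:*/3}
Op 3: register job_A */9 -> active={job_A:*/9, job_C:*/3}
Op 4: register job_E */15 -> active={job_A:*/9, job_C:*/3, job_E:*/15}
Op 5: register job_A */15 -> active={job_A:*/15, job_C:*/3, job_E:*/15}
Op 6: register job_E */9 -> active={job_A:*/15, job_C:*/3, job_E:*/9}
Op 7: unregister job_C -> active={job_A:*/15, job_E:*/9}
Op 8: unregister job_E -> active={job_A:*/15}
Op 9: unregister job_A -> active={}
Op 10: register job_D */4 -> active={job_D:*/4}
Op 11: register job_A */17 -> active={job_A:*/17, job_D:*/4}
Op 12: unregister job_D -> active={job_A:*/17}
Op 13: register job_A */13 -> active={job_A:*/13}
Final interval of job_A = 13
Next fire of job_A after T=127: (127//13+1)*13 = 130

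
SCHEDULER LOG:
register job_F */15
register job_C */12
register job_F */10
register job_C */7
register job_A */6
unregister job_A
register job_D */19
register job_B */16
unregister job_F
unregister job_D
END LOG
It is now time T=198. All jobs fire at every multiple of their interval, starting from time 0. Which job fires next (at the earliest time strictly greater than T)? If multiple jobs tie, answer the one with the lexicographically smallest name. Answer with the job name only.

Op 1: register job_F */15 -> active={job_F:*/15}
Op 2: register job_C */12 -> active={job_C:*/12, job_F:*/15}
Op 3: register job_F */10 -> active={job_C:*/12, job_F:*/10}
Op 4: register job_C */7 -> active={job_C:*/7, job_F:*/10}
Op 5: register job_A */6 -> active={job_A:*/6, job_C:*/7, job_F:*/10}
Op 6: unregister job_A -> active={job_C:*/7, job_F:*/10}
Op 7: register job_D */19 -> active={job_C:*/7, job_D:*/19, job_F:*/10}
Op 8: register job_B */16 -> active={job_B:*/16, job_C:*/7, job_D:*/19, job_F:*/10}
Op 9: unregister job_F -> active={job_B:*/16, job_C:*/7, job_D:*/19}
Op 10: unregister job_D -> active={job_B:*/16, job_C:*/7}
  job_B: interval 16, next fire after T=198 is 208
  job_C: interval 7, next fire after T=198 is 203
Earliest = 203, winner (lex tiebreak) = job_C

Answer: job_C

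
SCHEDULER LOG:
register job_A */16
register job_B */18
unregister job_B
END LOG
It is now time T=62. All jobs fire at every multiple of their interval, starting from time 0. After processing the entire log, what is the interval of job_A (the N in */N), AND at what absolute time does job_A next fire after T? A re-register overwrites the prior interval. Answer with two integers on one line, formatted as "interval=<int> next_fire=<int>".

Op 1: register job_A */16 -> active={job_A:*/16}
Op 2: register job_B */18 -> active={job_A:*/16, job_B:*/18}
Op 3: unregister job_B -> active={job_A:*/16}
Final interval of job_A = 16
Next fire of job_A after T=62: (62//16+1)*16 = 64

Answer: interval=16 next_fire=64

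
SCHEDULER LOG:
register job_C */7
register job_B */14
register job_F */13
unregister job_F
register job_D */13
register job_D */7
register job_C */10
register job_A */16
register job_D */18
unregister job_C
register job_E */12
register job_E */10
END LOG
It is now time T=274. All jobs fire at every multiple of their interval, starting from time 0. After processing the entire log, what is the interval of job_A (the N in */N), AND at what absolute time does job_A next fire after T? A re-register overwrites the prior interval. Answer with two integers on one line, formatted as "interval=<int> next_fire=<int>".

Op 1: register job_C */7 -> active={job_C:*/7}
Op 2: register job_B */14 -> active={job_B:*/14, job_C:*/7}
Op 3: register job_F */13 -> active={job_B:*/14, job_C:*/7, job_F:*/13}
Op 4: unregister job_F -> active={job_B:*/14, job_C:*/7}
Op 5: register job_D */13 -> active={job_B:*/14, job_C:*/7, job_D:*/13}
Op 6: register job_D */7 -> active={job_B:*/14, job_C:*/7, job_D:*/7}
Op 7: register job_C */10 -> active={job_B:*/14, job_C:*/10, job_D:*/7}
Op 8: register job_A */16 -> active={job_A:*/16, job_B:*/14, job_C:*/10, job_D:*/7}
Op 9: register job_D */18 -> active={job_A:*/16, job_B:*/14, job_C:*/10, job_D:*/18}
Op 10: unregister job_C -> active={job_A:*/16, job_B:*/14, job_D:*/18}
Op 11: register job_E */12 -> active={job_A:*/16, job_B:*/14, job_D:*/18, job_E:*/12}
Op 12: register job_E */10 -> active={job_A:*/16, job_B:*/14, job_D:*/18, job_E:*/10}
Final interval of job_A = 16
Next fire of job_A after T=274: (274//16+1)*16 = 288

Answer: interval=16 next_fire=288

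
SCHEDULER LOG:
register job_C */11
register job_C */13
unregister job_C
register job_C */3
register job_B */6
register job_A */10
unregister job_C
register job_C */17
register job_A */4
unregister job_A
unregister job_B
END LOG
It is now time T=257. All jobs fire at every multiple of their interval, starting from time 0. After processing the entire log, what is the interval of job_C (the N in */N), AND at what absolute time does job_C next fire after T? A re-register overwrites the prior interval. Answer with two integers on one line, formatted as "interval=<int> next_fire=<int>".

Answer: interval=17 next_fire=272

Derivation:
Op 1: register job_C */11 -> active={job_C:*/11}
Op 2: register job_C */13 -> active={job_C:*/13}
Op 3: unregister job_C -> active={}
Op 4: register job_C */3 -> active={job_C:*/3}
Op 5: register job_B */6 -> active={job_B:*/6, job_C:*/3}
Op 6: register job_A */10 -> active={job_A:*/10, job_B:*/6, job_C:*/3}
Op 7: unregister job_C -> active={job_A:*/10, job_B:*/6}
Op 8: register job_C */17 -> active={job_A:*/10, job_B:*/6, job_C:*/17}
Op 9: register job_A */4 -> active={job_A:*/4, job_B:*/6, job_C:*/17}
Op 10: unregister job_A -> active={job_B:*/6, job_C:*/17}
Op 11: unregister job_B -> active={job_C:*/17}
Final interval of job_C = 17
Next fire of job_C after T=257: (257//17+1)*17 = 272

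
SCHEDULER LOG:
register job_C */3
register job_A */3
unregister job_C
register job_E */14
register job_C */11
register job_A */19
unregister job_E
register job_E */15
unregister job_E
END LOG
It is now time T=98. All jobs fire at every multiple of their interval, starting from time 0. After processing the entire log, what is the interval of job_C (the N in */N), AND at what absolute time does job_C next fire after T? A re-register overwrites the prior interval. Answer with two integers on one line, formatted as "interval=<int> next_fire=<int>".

Op 1: register job_C */3 -> active={job_C:*/3}
Op 2: register job_A */3 -> active={job_A:*/3, job_C:*/3}
Op 3: unregister job_C -> active={job_A:*/3}
Op 4: register job_E */14 -> active={job_A:*/3, job_E:*/14}
Op 5: register job_C */11 -> active={job_A:*/3, job_C:*/11, job_E:*/14}
Op 6: register job_A */19 -> active={job_A:*/19, job_C:*/11, job_E:*/14}
Op 7: unregister job_E -> active={job_A:*/19, job_C:*/11}
Op 8: register job_E */15 -> active={job_A:*/19, job_C:*/11, job_E:*/15}
Op 9: unregister job_E -> active={job_A:*/19, job_C:*/11}
Final interval of job_C = 11
Next fire of job_C after T=98: (98//11+1)*11 = 99

Answer: interval=11 next_fire=99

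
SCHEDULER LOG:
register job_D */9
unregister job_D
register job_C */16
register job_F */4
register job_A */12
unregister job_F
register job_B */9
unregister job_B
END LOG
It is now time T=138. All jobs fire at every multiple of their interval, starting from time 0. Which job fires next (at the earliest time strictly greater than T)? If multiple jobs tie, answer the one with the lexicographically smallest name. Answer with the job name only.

Answer: job_A

Derivation:
Op 1: register job_D */9 -> active={job_D:*/9}
Op 2: unregister job_D -> active={}
Op 3: register job_C */16 -> active={job_C:*/16}
Op 4: register job_F */4 -> active={job_C:*/16, job_F:*/4}
Op 5: register job_A */12 -> active={job_A:*/12, job_C:*/16, job_F:*/4}
Op 6: unregister job_F -> active={job_A:*/12, job_C:*/16}
Op 7: register job_B */9 -> active={job_A:*/12, job_B:*/9, job_C:*/16}
Op 8: unregister job_B -> active={job_A:*/12, job_C:*/16}
  job_A: interval 12, next fire after T=138 is 144
  job_C: interval 16, next fire after T=138 is 144
Earliest = 144, winner (lex tiebreak) = job_A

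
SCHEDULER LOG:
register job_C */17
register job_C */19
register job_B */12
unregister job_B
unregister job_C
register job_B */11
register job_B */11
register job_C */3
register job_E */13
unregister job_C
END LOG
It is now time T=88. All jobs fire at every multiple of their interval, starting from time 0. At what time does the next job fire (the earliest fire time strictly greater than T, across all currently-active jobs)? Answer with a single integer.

Answer: 91

Derivation:
Op 1: register job_C */17 -> active={job_C:*/17}
Op 2: register job_C */19 -> active={job_C:*/19}
Op 3: register job_B */12 -> active={job_B:*/12, job_C:*/19}
Op 4: unregister job_B -> active={job_C:*/19}
Op 5: unregister job_C -> active={}
Op 6: register job_B */11 -> active={job_B:*/11}
Op 7: register job_B */11 -> active={job_B:*/11}
Op 8: register job_C */3 -> active={job_B:*/11, job_C:*/3}
Op 9: register job_E */13 -> active={job_B:*/11, job_C:*/3, job_E:*/13}
Op 10: unregister job_C -> active={job_B:*/11, job_E:*/13}
  job_B: interval 11, next fire after T=88 is 99
  job_E: interval 13, next fire after T=88 is 91
Earliest fire time = 91 (job job_E)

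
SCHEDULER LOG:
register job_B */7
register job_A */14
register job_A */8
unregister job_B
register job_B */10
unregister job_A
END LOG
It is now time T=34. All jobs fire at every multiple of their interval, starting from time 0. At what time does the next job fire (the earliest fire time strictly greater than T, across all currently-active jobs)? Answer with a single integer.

Answer: 40

Derivation:
Op 1: register job_B */7 -> active={job_B:*/7}
Op 2: register job_A */14 -> active={job_A:*/14, job_B:*/7}
Op 3: register job_A */8 -> active={job_A:*/8, job_B:*/7}
Op 4: unregister job_B -> active={job_A:*/8}
Op 5: register job_B */10 -> active={job_A:*/8, job_B:*/10}
Op 6: unregister job_A -> active={job_B:*/10}
  job_B: interval 10, next fire after T=34 is 40
Earliest fire time = 40 (job job_B)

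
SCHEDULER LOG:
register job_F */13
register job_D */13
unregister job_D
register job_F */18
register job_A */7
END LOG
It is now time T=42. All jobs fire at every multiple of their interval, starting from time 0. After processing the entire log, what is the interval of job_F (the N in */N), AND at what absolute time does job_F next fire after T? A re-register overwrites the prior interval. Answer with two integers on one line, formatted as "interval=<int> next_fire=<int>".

Answer: interval=18 next_fire=54

Derivation:
Op 1: register job_F */13 -> active={job_F:*/13}
Op 2: register job_D */13 -> active={job_D:*/13, job_F:*/13}
Op 3: unregister job_D -> active={job_F:*/13}
Op 4: register job_F */18 -> active={job_F:*/18}
Op 5: register job_A */7 -> active={job_A:*/7, job_F:*/18}
Final interval of job_F = 18
Next fire of job_F after T=42: (42//18+1)*18 = 54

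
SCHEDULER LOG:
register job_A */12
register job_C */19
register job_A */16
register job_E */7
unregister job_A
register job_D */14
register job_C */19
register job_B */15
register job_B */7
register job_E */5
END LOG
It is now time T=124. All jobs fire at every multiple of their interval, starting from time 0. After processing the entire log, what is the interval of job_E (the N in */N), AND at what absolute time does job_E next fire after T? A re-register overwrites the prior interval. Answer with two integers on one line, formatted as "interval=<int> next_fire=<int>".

Op 1: register job_A */12 -> active={job_A:*/12}
Op 2: register job_C */19 -> active={job_A:*/12, job_C:*/19}
Op 3: register job_A */16 -> active={job_A:*/16, job_C:*/19}
Op 4: register job_E */7 -> active={job_A:*/16, job_C:*/19, job_E:*/7}
Op 5: unregister job_A -> active={job_C:*/19, job_E:*/7}
Op 6: register job_D */14 -> active={job_C:*/19, job_D:*/14, job_E:*/7}
Op 7: register job_C */19 -> active={job_C:*/19, job_D:*/14, job_E:*/7}
Op 8: register job_B */15 -> active={job_B:*/15, job_C:*/19, job_D:*/14, job_E:*/7}
Op 9: register job_B */7 -> active={job_B:*/7, job_C:*/19, job_D:*/14, job_E:*/7}
Op 10: register job_E */5 -> active={job_B:*/7, job_C:*/19, job_D:*/14, job_E:*/5}
Final interval of job_E = 5
Next fire of job_E after T=124: (124//5+1)*5 = 125

Answer: interval=5 next_fire=125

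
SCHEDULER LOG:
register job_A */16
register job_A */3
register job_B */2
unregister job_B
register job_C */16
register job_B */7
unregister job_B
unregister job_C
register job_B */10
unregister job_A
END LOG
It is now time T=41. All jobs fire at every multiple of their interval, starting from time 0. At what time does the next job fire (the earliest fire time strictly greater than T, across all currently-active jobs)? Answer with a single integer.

Answer: 50

Derivation:
Op 1: register job_A */16 -> active={job_A:*/16}
Op 2: register job_A */3 -> active={job_A:*/3}
Op 3: register job_B */2 -> active={job_A:*/3, job_B:*/2}
Op 4: unregister job_B -> active={job_A:*/3}
Op 5: register job_C */16 -> active={job_A:*/3, job_C:*/16}
Op 6: register job_B */7 -> active={job_A:*/3, job_B:*/7, job_C:*/16}
Op 7: unregister job_B -> active={job_A:*/3, job_C:*/16}
Op 8: unregister job_C -> active={job_A:*/3}
Op 9: register job_B */10 -> active={job_A:*/3, job_B:*/10}
Op 10: unregister job_A -> active={job_B:*/10}
  job_B: interval 10, next fire after T=41 is 50
Earliest fire time = 50 (job job_B)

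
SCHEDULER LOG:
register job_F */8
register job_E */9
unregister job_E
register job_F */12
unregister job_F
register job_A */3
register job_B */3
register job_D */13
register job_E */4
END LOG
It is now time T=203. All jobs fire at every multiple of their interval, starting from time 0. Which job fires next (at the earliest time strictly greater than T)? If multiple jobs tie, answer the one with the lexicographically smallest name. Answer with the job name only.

Answer: job_A

Derivation:
Op 1: register job_F */8 -> active={job_F:*/8}
Op 2: register job_E */9 -> active={job_E:*/9, job_F:*/8}
Op 3: unregister job_E -> active={job_F:*/8}
Op 4: register job_F */12 -> active={job_F:*/12}
Op 5: unregister job_F -> active={}
Op 6: register job_A */3 -> active={job_A:*/3}
Op 7: register job_B */3 -> active={job_A:*/3, job_B:*/3}
Op 8: register job_D */13 -> active={job_A:*/3, job_B:*/3, job_D:*/13}
Op 9: register job_E */4 -> active={job_A:*/3, job_B:*/3, job_D:*/13, job_E:*/4}
  job_A: interval 3, next fire after T=203 is 204
  job_B: interval 3, next fire after T=203 is 204
  job_D: interval 13, next fire after T=203 is 208
  job_E: interval 4, next fire after T=203 is 204
Earliest = 204, winner (lex tiebreak) = job_A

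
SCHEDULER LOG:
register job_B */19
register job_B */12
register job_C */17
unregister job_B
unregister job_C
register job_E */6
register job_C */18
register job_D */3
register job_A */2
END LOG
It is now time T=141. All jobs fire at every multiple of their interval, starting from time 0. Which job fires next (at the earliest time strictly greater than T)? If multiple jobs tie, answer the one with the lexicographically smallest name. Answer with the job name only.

Answer: job_A

Derivation:
Op 1: register job_B */19 -> active={job_B:*/19}
Op 2: register job_B */12 -> active={job_B:*/12}
Op 3: register job_C */17 -> active={job_B:*/12, job_C:*/17}
Op 4: unregister job_B -> active={job_C:*/17}
Op 5: unregister job_C -> active={}
Op 6: register job_E */6 -> active={job_E:*/6}
Op 7: register job_C */18 -> active={job_C:*/18, job_E:*/6}
Op 8: register job_D */3 -> active={job_C:*/18, job_D:*/3, job_E:*/6}
Op 9: register job_A */2 -> active={job_A:*/2, job_C:*/18, job_D:*/3, job_E:*/6}
  job_A: interval 2, next fire after T=141 is 142
  job_C: interval 18, next fire after T=141 is 144
  job_D: interval 3, next fire after T=141 is 144
  job_E: interval 6, next fire after T=141 is 144
Earliest = 142, winner (lex tiebreak) = job_A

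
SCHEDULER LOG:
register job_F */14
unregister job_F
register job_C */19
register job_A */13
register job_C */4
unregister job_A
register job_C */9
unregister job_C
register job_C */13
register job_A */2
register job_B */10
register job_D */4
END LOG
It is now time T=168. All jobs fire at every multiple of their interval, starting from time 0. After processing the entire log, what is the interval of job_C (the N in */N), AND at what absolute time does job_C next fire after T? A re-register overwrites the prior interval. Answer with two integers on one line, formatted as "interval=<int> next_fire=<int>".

Op 1: register job_F */14 -> active={job_F:*/14}
Op 2: unregister job_F -> active={}
Op 3: register job_C */19 -> active={job_C:*/19}
Op 4: register job_A */13 -> active={job_A:*/13, job_C:*/19}
Op 5: register job_C */4 -> active={job_A:*/13, job_C:*/4}
Op 6: unregister job_A -> active={job_C:*/4}
Op 7: register job_C */9 -> active={job_C:*/9}
Op 8: unregister job_C -> active={}
Op 9: register job_C */13 -> active={job_C:*/13}
Op 10: register job_A */2 -> active={job_A:*/2, job_C:*/13}
Op 11: register job_B */10 -> active={job_A:*/2, job_B:*/10, job_C:*/13}
Op 12: register job_D */4 -> active={job_A:*/2, job_B:*/10, job_C:*/13, job_D:*/4}
Final interval of job_C = 13
Next fire of job_C after T=168: (168//13+1)*13 = 169

Answer: interval=13 next_fire=169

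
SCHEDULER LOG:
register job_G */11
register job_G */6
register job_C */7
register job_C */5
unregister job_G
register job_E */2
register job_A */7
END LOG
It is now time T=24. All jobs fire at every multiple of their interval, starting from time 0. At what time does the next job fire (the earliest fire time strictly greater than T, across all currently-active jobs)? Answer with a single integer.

Answer: 25

Derivation:
Op 1: register job_G */11 -> active={job_G:*/11}
Op 2: register job_G */6 -> active={job_G:*/6}
Op 3: register job_C */7 -> active={job_C:*/7, job_G:*/6}
Op 4: register job_C */5 -> active={job_C:*/5, job_G:*/6}
Op 5: unregister job_G -> active={job_C:*/5}
Op 6: register job_E */2 -> active={job_C:*/5, job_E:*/2}
Op 7: register job_A */7 -> active={job_A:*/7, job_C:*/5, job_E:*/2}
  job_A: interval 7, next fire after T=24 is 28
  job_C: interval 5, next fire after T=24 is 25
  job_E: interval 2, next fire after T=24 is 26
Earliest fire time = 25 (job job_C)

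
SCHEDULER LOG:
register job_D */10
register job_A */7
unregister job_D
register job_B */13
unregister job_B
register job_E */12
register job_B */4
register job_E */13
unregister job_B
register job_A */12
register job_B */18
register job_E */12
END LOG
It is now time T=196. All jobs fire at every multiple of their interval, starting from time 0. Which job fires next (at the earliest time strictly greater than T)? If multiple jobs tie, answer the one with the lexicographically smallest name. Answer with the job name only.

Answer: job_B

Derivation:
Op 1: register job_D */10 -> active={job_D:*/10}
Op 2: register job_A */7 -> active={job_A:*/7, job_D:*/10}
Op 3: unregister job_D -> active={job_A:*/7}
Op 4: register job_B */13 -> active={job_A:*/7, job_B:*/13}
Op 5: unregister job_B -> active={job_A:*/7}
Op 6: register job_E */12 -> active={job_A:*/7, job_E:*/12}
Op 7: register job_B */4 -> active={job_A:*/7, job_B:*/4, job_E:*/12}
Op 8: register job_E */13 -> active={job_A:*/7, job_B:*/4, job_E:*/13}
Op 9: unregister job_B -> active={job_A:*/7, job_E:*/13}
Op 10: register job_A */12 -> active={job_A:*/12, job_E:*/13}
Op 11: register job_B */18 -> active={job_A:*/12, job_B:*/18, job_E:*/13}
Op 12: register job_E */12 -> active={job_A:*/12, job_B:*/18, job_E:*/12}
  job_A: interval 12, next fire after T=196 is 204
  job_B: interval 18, next fire after T=196 is 198
  job_E: interval 12, next fire after T=196 is 204
Earliest = 198, winner (lex tiebreak) = job_B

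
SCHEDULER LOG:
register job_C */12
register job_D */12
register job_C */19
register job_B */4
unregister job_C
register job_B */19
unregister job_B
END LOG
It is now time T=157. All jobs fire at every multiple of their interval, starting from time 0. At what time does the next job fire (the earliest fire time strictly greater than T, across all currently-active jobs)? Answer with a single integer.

Op 1: register job_C */12 -> active={job_C:*/12}
Op 2: register job_D */12 -> active={job_C:*/12, job_D:*/12}
Op 3: register job_C */19 -> active={job_C:*/19, job_D:*/12}
Op 4: register job_B */4 -> active={job_B:*/4, job_C:*/19, job_D:*/12}
Op 5: unregister job_C -> active={job_B:*/4, job_D:*/12}
Op 6: register job_B */19 -> active={job_B:*/19, job_D:*/12}
Op 7: unregister job_B -> active={job_D:*/12}
  job_D: interval 12, next fire after T=157 is 168
Earliest fire time = 168 (job job_D)

Answer: 168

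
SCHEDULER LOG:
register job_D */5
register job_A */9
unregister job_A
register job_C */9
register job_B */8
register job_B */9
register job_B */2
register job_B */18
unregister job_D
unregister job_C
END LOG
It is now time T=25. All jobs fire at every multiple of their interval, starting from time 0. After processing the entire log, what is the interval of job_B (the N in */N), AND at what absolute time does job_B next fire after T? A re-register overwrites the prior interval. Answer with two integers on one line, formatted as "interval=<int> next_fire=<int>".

Op 1: register job_D */5 -> active={job_D:*/5}
Op 2: register job_A */9 -> active={job_A:*/9, job_D:*/5}
Op 3: unregister job_A -> active={job_D:*/5}
Op 4: register job_C */9 -> active={job_C:*/9, job_D:*/5}
Op 5: register job_B */8 -> active={job_B:*/8, job_C:*/9, job_D:*/5}
Op 6: register job_B */9 -> active={job_B:*/9, job_C:*/9, job_D:*/5}
Op 7: register job_B */2 -> active={job_B:*/2, job_C:*/9, job_D:*/5}
Op 8: register job_B */18 -> active={job_B:*/18, job_C:*/9, job_D:*/5}
Op 9: unregister job_D -> active={job_B:*/18, job_C:*/9}
Op 10: unregister job_C -> active={job_B:*/18}
Final interval of job_B = 18
Next fire of job_B after T=25: (25//18+1)*18 = 36

Answer: interval=18 next_fire=36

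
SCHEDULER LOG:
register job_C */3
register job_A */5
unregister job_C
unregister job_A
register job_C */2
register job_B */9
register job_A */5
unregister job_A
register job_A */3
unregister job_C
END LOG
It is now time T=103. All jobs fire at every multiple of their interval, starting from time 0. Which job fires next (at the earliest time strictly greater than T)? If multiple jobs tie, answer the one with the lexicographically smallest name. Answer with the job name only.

Answer: job_A

Derivation:
Op 1: register job_C */3 -> active={job_C:*/3}
Op 2: register job_A */5 -> active={job_A:*/5, job_C:*/3}
Op 3: unregister job_C -> active={job_A:*/5}
Op 4: unregister job_A -> active={}
Op 5: register job_C */2 -> active={job_C:*/2}
Op 6: register job_B */9 -> active={job_B:*/9, job_C:*/2}
Op 7: register job_A */5 -> active={job_A:*/5, job_B:*/9, job_C:*/2}
Op 8: unregister job_A -> active={job_B:*/9, job_C:*/2}
Op 9: register job_A */3 -> active={job_A:*/3, job_B:*/9, job_C:*/2}
Op 10: unregister job_C -> active={job_A:*/3, job_B:*/9}
  job_A: interval 3, next fire after T=103 is 105
  job_B: interval 9, next fire after T=103 is 108
Earliest = 105, winner (lex tiebreak) = job_A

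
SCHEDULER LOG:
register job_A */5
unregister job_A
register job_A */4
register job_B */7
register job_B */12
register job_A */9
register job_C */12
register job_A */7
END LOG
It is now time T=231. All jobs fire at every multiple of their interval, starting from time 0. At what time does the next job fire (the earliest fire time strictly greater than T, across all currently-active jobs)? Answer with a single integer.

Op 1: register job_A */5 -> active={job_A:*/5}
Op 2: unregister job_A -> active={}
Op 3: register job_A */4 -> active={job_A:*/4}
Op 4: register job_B */7 -> active={job_A:*/4, job_B:*/7}
Op 5: register job_B */12 -> active={job_A:*/4, job_B:*/12}
Op 6: register job_A */9 -> active={job_A:*/9, job_B:*/12}
Op 7: register job_C */12 -> active={job_A:*/9, job_B:*/12, job_C:*/12}
Op 8: register job_A */7 -> active={job_A:*/7, job_B:*/12, job_C:*/12}
  job_A: interval 7, next fire after T=231 is 238
  job_B: interval 12, next fire after T=231 is 240
  job_C: interval 12, next fire after T=231 is 240
Earliest fire time = 238 (job job_A)

Answer: 238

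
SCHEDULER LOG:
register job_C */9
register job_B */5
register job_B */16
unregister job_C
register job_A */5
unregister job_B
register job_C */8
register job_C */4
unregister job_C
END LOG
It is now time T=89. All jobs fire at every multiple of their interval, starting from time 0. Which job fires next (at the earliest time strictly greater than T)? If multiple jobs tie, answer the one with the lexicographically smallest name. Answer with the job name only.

Answer: job_A

Derivation:
Op 1: register job_C */9 -> active={job_C:*/9}
Op 2: register job_B */5 -> active={job_B:*/5, job_C:*/9}
Op 3: register job_B */16 -> active={job_B:*/16, job_C:*/9}
Op 4: unregister job_C -> active={job_B:*/16}
Op 5: register job_A */5 -> active={job_A:*/5, job_B:*/16}
Op 6: unregister job_B -> active={job_A:*/5}
Op 7: register job_C */8 -> active={job_A:*/5, job_C:*/8}
Op 8: register job_C */4 -> active={job_A:*/5, job_C:*/4}
Op 9: unregister job_C -> active={job_A:*/5}
  job_A: interval 5, next fire after T=89 is 90
Earliest = 90, winner (lex tiebreak) = job_A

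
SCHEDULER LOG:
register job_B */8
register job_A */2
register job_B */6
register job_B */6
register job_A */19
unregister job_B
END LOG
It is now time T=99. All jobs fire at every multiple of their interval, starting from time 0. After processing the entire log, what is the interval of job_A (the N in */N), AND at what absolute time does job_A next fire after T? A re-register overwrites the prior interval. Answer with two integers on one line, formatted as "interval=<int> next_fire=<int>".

Answer: interval=19 next_fire=114

Derivation:
Op 1: register job_B */8 -> active={job_B:*/8}
Op 2: register job_A */2 -> active={job_A:*/2, job_B:*/8}
Op 3: register job_B */6 -> active={job_A:*/2, job_B:*/6}
Op 4: register job_B */6 -> active={job_A:*/2, job_B:*/6}
Op 5: register job_A */19 -> active={job_A:*/19, job_B:*/6}
Op 6: unregister job_B -> active={job_A:*/19}
Final interval of job_A = 19
Next fire of job_A after T=99: (99//19+1)*19 = 114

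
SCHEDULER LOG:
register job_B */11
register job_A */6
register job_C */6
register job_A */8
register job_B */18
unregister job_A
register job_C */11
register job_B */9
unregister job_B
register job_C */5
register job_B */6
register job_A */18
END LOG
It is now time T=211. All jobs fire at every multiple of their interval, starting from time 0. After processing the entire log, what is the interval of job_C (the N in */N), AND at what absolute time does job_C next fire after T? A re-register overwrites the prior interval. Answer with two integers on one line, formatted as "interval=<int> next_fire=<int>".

Op 1: register job_B */11 -> active={job_B:*/11}
Op 2: register job_A */6 -> active={job_A:*/6, job_B:*/11}
Op 3: register job_C */6 -> active={job_A:*/6, job_B:*/11, job_C:*/6}
Op 4: register job_A */8 -> active={job_A:*/8, job_B:*/11, job_C:*/6}
Op 5: register job_B */18 -> active={job_A:*/8, job_B:*/18, job_C:*/6}
Op 6: unregister job_A -> active={job_B:*/18, job_C:*/6}
Op 7: register job_C */11 -> active={job_B:*/18, job_C:*/11}
Op 8: register job_B */9 -> active={job_B:*/9, job_C:*/11}
Op 9: unregister job_B -> active={job_C:*/11}
Op 10: register job_C */5 -> active={job_C:*/5}
Op 11: register job_B */6 -> active={job_B:*/6, job_C:*/5}
Op 12: register job_A */18 -> active={job_A:*/18, job_B:*/6, job_C:*/5}
Final interval of job_C = 5
Next fire of job_C after T=211: (211//5+1)*5 = 215

Answer: interval=5 next_fire=215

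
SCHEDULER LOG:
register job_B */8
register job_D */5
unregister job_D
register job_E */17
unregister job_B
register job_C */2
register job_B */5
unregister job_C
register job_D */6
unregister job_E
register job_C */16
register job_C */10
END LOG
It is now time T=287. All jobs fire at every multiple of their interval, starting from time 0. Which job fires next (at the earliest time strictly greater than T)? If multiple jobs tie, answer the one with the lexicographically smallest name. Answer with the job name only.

Op 1: register job_B */8 -> active={job_B:*/8}
Op 2: register job_D */5 -> active={job_B:*/8, job_D:*/5}
Op 3: unregister job_D -> active={job_B:*/8}
Op 4: register job_E */17 -> active={job_B:*/8, job_E:*/17}
Op 5: unregister job_B -> active={job_E:*/17}
Op 6: register job_C */2 -> active={job_C:*/2, job_E:*/17}
Op 7: register job_B */5 -> active={job_B:*/5, job_C:*/2, job_E:*/17}
Op 8: unregister job_C -> active={job_B:*/5, job_E:*/17}
Op 9: register job_D */6 -> active={job_B:*/5, job_D:*/6, job_E:*/17}
Op 10: unregister job_E -> active={job_B:*/5, job_D:*/6}
Op 11: register job_C */16 -> active={job_B:*/5, job_C:*/16, job_D:*/6}
Op 12: register job_C */10 -> active={job_B:*/5, job_C:*/10, job_D:*/6}
  job_B: interval 5, next fire after T=287 is 290
  job_C: interval 10, next fire after T=287 is 290
  job_D: interval 6, next fire after T=287 is 288
Earliest = 288, winner (lex tiebreak) = job_D

Answer: job_D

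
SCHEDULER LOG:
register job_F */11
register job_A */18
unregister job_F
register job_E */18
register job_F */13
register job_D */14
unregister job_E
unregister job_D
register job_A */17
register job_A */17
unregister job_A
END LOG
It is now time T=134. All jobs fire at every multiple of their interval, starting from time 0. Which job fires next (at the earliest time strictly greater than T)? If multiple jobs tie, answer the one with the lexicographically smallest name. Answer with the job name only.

Answer: job_F

Derivation:
Op 1: register job_F */11 -> active={job_F:*/11}
Op 2: register job_A */18 -> active={job_A:*/18, job_F:*/11}
Op 3: unregister job_F -> active={job_A:*/18}
Op 4: register job_E */18 -> active={job_A:*/18, job_E:*/18}
Op 5: register job_F */13 -> active={job_A:*/18, job_E:*/18, job_F:*/13}
Op 6: register job_D */14 -> active={job_A:*/18, job_D:*/14, job_E:*/18, job_F:*/13}
Op 7: unregister job_E -> active={job_A:*/18, job_D:*/14, job_F:*/13}
Op 8: unregister job_D -> active={job_A:*/18, job_F:*/13}
Op 9: register job_A */17 -> active={job_A:*/17, job_F:*/13}
Op 10: register job_A */17 -> active={job_A:*/17, job_F:*/13}
Op 11: unregister job_A -> active={job_F:*/13}
  job_F: interval 13, next fire after T=134 is 143
Earliest = 143, winner (lex tiebreak) = job_F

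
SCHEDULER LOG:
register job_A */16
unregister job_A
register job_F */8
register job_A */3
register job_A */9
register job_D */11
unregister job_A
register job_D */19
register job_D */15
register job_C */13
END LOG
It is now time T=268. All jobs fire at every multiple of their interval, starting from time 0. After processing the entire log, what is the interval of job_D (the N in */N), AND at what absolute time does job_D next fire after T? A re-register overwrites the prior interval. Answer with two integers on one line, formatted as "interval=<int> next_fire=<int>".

Answer: interval=15 next_fire=270

Derivation:
Op 1: register job_A */16 -> active={job_A:*/16}
Op 2: unregister job_A -> active={}
Op 3: register job_F */8 -> active={job_F:*/8}
Op 4: register job_A */3 -> active={job_A:*/3, job_F:*/8}
Op 5: register job_A */9 -> active={job_A:*/9, job_F:*/8}
Op 6: register job_D */11 -> active={job_A:*/9, job_D:*/11, job_F:*/8}
Op 7: unregister job_A -> active={job_D:*/11, job_F:*/8}
Op 8: register job_D */19 -> active={job_D:*/19, job_F:*/8}
Op 9: register job_D */15 -> active={job_D:*/15, job_F:*/8}
Op 10: register job_C */13 -> active={job_C:*/13, job_D:*/15, job_F:*/8}
Final interval of job_D = 15
Next fire of job_D after T=268: (268//15+1)*15 = 270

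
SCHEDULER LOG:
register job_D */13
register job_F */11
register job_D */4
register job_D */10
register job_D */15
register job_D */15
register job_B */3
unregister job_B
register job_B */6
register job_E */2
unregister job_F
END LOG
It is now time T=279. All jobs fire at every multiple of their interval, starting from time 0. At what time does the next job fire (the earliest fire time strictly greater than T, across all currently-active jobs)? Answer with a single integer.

Op 1: register job_D */13 -> active={job_D:*/13}
Op 2: register job_F */11 -> active={job_D:*/13, job_F:*/11}
Op 3: register job_D */4 -> active={job_D:*/4, job_F:*/11}
Op 4: register job_D */10 -> active={job_D:*/10, job_F:*/11}
Op 5: register job_D */15 -> active={job_D:*/15, job_F:*/11}
Op 6: register job_D */15 -> active={job_D:*/15, job_F:*/11}
Op 7: register job_B */3 -> active={job_B:*/3, job_D:*/15, job_F:*/11}
Op 8: unregister job_B -> active={job_D:*/15, job_F:*/11}
Op 9: register job_B */6 -> active={job_B:*/6, job_D:*/15, job_F:*/11}
Op 10: register job_E */2 -> active={job_B:*/6, job_D:*/15, job_E:*/2, job_F:*/11}
Op 11: unregister job_F -> active={job_B:*/6, job_D:*/15, job_E:*/2}
  job_B: interval 6, next fire after T=279 is 282
  job_D: interval 15, next fire after T=279 is 285
  job_E: interval 2, next fire after T=279 is 280
Earliest fire time = 280 (job job_E)

Answer: 280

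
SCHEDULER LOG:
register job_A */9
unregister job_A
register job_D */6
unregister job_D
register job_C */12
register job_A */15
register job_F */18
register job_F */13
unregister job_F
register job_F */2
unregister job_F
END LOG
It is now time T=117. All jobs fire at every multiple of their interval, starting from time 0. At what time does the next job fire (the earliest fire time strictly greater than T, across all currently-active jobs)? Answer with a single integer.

Answer: 120

Derivation:
Op 1: register job_A */9 -> active={job_A:*/9}
Op 2: unregister job_A -> active={}
Op 3: register job_D */6 -> active={job_D:*/6}
Op 4: unregister job_D -> active={}
Op 5: register job_C */12 -> active={job_C:*/12}
Op 6: register job_A */15 -> active={job_A:*/15, job_C:*/12}
Op 7: register job_F */18 -> active={job_A:*/15, job_C:*/12, job_F:*/18}
Op 8: register job_F */13 -> active={job_A:*/15, job_C:*/12, job_F:*/13}
Op 9: unregister job_F -> active={job_A:*/15, job_C:*/12}
Op 10: register job_F */2 -> active={job_A:*/15, job_C:*/12, job_F:*/2}
Op 11: unregister job_F -> active={job_A:*/15, job_C:*/12}
  job_A: interval 15, next fire after T=117 is 120
  job_C: interval 12, next fire after T=117 is 120
Earliest fire time = 120 (job job_A)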